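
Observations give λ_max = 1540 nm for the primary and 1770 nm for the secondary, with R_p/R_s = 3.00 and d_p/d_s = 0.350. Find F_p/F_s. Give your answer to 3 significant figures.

Wien's law: T_p/T_s = λ_s/λ_p = 1770/1540 = 1.149.
L_p/L_s = (R_p/R_s)²(T_p/T_s)⁴ = (3.00)²(1.149)⁴ = 15.71.
F_p/F_s = (L_p/L_s)/(d_p/d_s)² = 15.71/(0.350)² = 128.2.

128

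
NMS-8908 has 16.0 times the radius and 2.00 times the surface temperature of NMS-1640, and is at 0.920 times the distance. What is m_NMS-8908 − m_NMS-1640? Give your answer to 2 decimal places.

-9.21

L_NMS-8908/L_NMS-1640 = (16.0)²(2.00)⁴ = 4096.
F_NMS-8908/F_NMS-1640 = (L_NMS-8908/L_NMS-1640)/(d_NMS-8908/d_NMS-1640)² = 4096/0.8464 = 4839.
m_NMS-8908 − m_NMS-1640 = −2.5 log₁₀(4839) = -9.21.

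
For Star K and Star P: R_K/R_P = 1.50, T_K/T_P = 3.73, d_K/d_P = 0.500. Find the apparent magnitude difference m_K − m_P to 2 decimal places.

L_K/L_P = (1.50)²(3.73)⁴ = 435.5.
F_K/F_P = (L_K/L_P)/(d_K/d_P)² = 435.5/0.2500 = 1742.
m_K − m_P = −2.5 log₁₀(1742) = -8.10.

-8.10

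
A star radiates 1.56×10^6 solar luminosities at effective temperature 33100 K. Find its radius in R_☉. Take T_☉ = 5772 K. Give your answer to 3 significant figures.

38.0 R_☉

R/R_☉ = √(L/L_☉) / (T/T_☉)² = √(1.56×10^6) / (5.735)²
       = 1249 / 32.89 = 37.98.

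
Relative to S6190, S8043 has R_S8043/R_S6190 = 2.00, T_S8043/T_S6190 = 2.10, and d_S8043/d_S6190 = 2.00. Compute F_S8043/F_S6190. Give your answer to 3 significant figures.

19.4

L_S8043/L_S6190 = (R_S8043/R_S6190)²(T_S8043/T_S6190)⁴ = (2.00)² × (2.10)⁴ = 77.79.
F_S8043/F_S6190 = (L_S8043/L_S6190)/(d_S8043/d_S6190)² = 77.79 / (2.00)² = 19.45.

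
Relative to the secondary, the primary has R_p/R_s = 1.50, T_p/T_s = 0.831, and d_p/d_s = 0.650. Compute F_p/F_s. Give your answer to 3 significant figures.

2.54

L_p/L_s = (R_p/R_s)²(T_p/T_s)⁴ = (1.50)² × (0.831)⁴ = 1.073.
F_p/F_s = (L_p/L_s)/(d_p/d_s)² = 1.073 / (0.650)² = 2.540.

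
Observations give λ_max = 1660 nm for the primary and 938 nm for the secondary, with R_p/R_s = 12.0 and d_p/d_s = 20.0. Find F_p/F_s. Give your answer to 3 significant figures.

Wien's law: T_p/T_s = λ_s/λ_p = 938/1660 = 0.5651.
L_p/L_s = (R_p/R_s)²(T_p/T_s)⁴ = (12.0)²(0.5651)⁴ = 14.68.
F_p/F_s = (L_p/L_s)/(d_p/d_s)² = 14.68/(20.0)² = 0.03670.

0.0367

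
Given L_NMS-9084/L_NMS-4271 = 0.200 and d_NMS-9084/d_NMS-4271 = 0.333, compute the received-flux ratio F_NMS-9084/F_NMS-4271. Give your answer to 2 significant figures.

F = L/(4πd²), so F_NMS-9084/F_NMS-4271 = (L_NMS-9084/L_NMS-4271) / (d_NMS-9084/d_NMS-4271)²
= 0.200 / (0.333)² = 0.200 / 0.1109 = 1.804.

1.8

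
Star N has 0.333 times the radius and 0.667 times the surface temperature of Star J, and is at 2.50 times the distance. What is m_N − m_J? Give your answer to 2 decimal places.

6.14

L_N/L_J = (0.333)²(0.667)⁴ = 0.02195.
F_N/F_J = (L_N/L_J)/(d_N/d_J)² = 0.02195/6.250 = 0.003512.
m_N − m_J = −2.5 log₁₀(0.003512) = 6.14.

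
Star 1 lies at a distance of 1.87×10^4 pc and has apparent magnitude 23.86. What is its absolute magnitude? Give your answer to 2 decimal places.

7.50

M = m − 5 log₁₀(d/10 pc) = 23.86 − 5 log₁₀(1.87×10^4/10)
  = 23.86 − 5 × 3.272 = 23.86 − 16.36 = 7.50.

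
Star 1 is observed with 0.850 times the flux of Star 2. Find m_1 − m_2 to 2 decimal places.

m_1 − m_2 = −2.5 log₁₀(F_1/F_2) = −2.5 log₁₀(0.850) = −2.5 × (-0.071) = 0.176.

0.18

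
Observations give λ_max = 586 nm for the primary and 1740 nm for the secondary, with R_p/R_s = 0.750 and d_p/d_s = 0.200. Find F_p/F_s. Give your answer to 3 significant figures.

Wien's law: T_p/T_s = λ_s/λ_p = 1740/586 = 2.969.
L_p/L_s = (R_p/R_s)²(T_p/T_s)⁴ = (0.750)²(2.969)⁴ = 43.72.
F_p/F_s = (L_p/L_s)/(d_p/d_s)² = 43.72/(0.200)² = 1093.

1.09×10^3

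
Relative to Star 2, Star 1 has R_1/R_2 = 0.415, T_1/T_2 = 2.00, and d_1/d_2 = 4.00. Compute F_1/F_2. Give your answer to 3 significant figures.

0.172

L_1/L_2 = (R_1/R_2)²(T_1/T_2)⁴ = (0.415)² × (2.00)⁴ = 2.756.
F_1/F_2 = (L_1/L_2)/(d_1/d_2)² = 2.756 / (4.00)² = 0.1722.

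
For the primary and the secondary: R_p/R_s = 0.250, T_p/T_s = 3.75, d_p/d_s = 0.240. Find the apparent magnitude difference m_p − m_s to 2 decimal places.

-5.83

L_p/L_s = (0.250)²(3.75)⁴ = 12.36.
F_p/F_s = (L_p/L_s)/(d_p/d_s)² = 12.36/0.05760 = 214.6.
m_p − m_s = −2.5 log₁₀(214.6) = -5.83.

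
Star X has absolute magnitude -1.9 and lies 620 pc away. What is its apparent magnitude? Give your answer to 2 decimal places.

m = M + 5 log₁₀(d/10 pc) = -1.9 + 5 log₁₀(620/10)
  = -1.9 + 5 × 1.792 = -1.9 + 8.96 = 7.06.

7.06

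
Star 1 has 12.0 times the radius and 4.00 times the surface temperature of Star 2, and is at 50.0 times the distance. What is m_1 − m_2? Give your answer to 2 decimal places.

-2.92

L_1/L_2 = (12.0)²(4.00)⁴ = 3.686×10^4.
F_1/F_2 = (L_1/L_2)/(d_1/d_2)² = 3.686×10^4/2500 = 14.75.
m_1 − m_2 = −2.5 log₁₀(14.75) = -2.92.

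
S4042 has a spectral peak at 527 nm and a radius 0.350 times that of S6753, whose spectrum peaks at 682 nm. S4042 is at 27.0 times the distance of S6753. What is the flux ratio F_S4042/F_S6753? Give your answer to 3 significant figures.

4.71×10^-4

Wien's law: T_S4042/T_S6753 = λ_S6753/λ_S4042 = 682/527 = 1.294.
L_S4042/L_S6753 = (R_S4042/R_S6753)²(T_S4042/T_S6753)⁴ = (0.350)²(1.294)⁴ = 0.3436.
F_S4042/F_S6753 = (L_S4042/L_S6753)/(d_S4042/d_S6753)² = 0.3436/(27.0)² = 4.713×10^-4.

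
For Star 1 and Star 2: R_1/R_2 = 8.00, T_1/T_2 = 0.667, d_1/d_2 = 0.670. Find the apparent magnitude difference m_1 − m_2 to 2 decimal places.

-3.63

L_1/L_2 = (8.00)²(0.667)⁴ = 12.67.
F_1/F_2 = (L_1/L_2)/(d_1/d_2)² = 12.67/0.4489 = 28.22.
m_1 − m_2 = −2.5 log₁₀(28.22) = -3.63.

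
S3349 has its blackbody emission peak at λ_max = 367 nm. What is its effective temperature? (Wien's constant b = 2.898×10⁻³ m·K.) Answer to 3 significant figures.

T = b/λ_max = 2.898×10⁻³ / (367×10⁻⁹) = 7896 K.

7.90×10^3 K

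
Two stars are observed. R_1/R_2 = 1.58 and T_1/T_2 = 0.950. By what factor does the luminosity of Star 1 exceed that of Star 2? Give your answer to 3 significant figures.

From the Stefan–Boltzmann law, L ∝ R²T⁴, so
L_1/L_2 = (R_1/R_2)² (T_1/T_2)⁴ = (1.58)² × (0.950)⁴ = 2.496 × 0.8145 = 2.033.

2.03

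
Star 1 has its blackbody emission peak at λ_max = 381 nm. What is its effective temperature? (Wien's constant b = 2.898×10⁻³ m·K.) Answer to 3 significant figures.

T = b/λ_max = 2.898×10⁻³ / (381×10⁻⁹) = 7606 K.

7.61×10^3 K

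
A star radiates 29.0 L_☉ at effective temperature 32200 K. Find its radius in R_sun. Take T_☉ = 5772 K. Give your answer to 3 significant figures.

R/R_☉ = √(L/L_☉) / (T/T_☉)² = √(29.0) / (5.579)²
       = 5.385 / 31.12 = 0.1730.

0.173 R_sun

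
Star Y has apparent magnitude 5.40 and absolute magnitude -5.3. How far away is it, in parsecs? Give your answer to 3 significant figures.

m − M = 5 log₁₀(d/10 pc)
5.40 − (-5.3) = 10.70 = 5 log₁₀(d/10)
d = 10 × 10^(10.70/5) = 10 × 10^2.140 = 1380 pc.

1.38×10^3 pc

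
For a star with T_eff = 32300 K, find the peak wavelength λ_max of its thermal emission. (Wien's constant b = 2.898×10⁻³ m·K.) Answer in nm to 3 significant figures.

89.7 nm

λ_max = b/T = 2.898×10⁻³ / 32300 = 8.97×10^-8 m = 89.72 nm.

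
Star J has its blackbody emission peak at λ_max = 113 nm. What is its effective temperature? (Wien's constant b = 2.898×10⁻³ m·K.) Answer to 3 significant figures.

T = b/λ_max = 2.898×10⁻³ / (113×10⁻⁹) = 2.565×10^4 K.

2.56×10^4 K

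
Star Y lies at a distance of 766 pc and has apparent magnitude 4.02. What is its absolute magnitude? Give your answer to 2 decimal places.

-5.40

M = m − 5 log₁₀(d/10 pc) = 4.02 − 5 log₁₀(766/10)
  = 4.02 − 5 × 1.884 = 4.02 − 9.42 = -5.40.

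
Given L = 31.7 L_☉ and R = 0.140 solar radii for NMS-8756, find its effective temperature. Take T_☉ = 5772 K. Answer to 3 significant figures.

T/T_☉ = (L/L_☉)^(1/4) / (R/R_☉)^(1/2)
T = 5772 × (31.7)^(1/4) / √(0.140) = 5772 × 2.373 / 0.3742 = 3.660×10^4 K.

3.66×10^4 K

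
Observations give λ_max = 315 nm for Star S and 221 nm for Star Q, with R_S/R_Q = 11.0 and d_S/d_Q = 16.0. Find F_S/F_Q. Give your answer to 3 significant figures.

Wien's law: T_S/T_Q = λ_Q/λ_S = 221/315 = 0.7016.
L_S/L_Q = (R_S/R_Q)²(T_S/T_Q)⁴ = (11.0)²(0.7016)⁴ = 29.32.
F_S/F_Q = (L_S/L_Q)/(d_S/d_Q)² = 29.32/(16.0)² = 0.1145.

0.115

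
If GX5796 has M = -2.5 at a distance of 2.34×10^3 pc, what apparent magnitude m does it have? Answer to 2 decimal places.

9.35

m = M + 5 log₁₀(d/10 pc) = -2.5 + 5 log₁₀(2.34×10^3/10)
  = -2.5 + 5 × 2.369 = -2.5 + 11.85 = 9.35.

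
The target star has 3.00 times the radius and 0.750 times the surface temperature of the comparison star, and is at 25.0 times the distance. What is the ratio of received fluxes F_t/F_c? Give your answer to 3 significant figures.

L_t/L_c = (R_t/R_c)²(T_t/T_c)⁴ = (3.00)² × (0.750)⁴ = 2.848.
F_t/F_c = (L_t/L_c)/(d_t/d_c)² = 2.848 / (25.0)² = 0.004556.

0.00456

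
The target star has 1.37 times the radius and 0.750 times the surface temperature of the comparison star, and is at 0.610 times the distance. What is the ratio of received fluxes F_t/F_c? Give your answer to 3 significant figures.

L_t/L_c = (R_t/R_c)²(T_t/T_c)⁴ = (1.37)² × (0.750)⁴ = 0.5939.
F_t/F_c = (L_t/L_c)/(d_t/d_c)² = 0.5939 / (0.610)² = 1.596.

1.60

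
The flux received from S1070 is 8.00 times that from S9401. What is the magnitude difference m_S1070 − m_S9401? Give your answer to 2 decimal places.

-2.26

m_S1070 − m_S9401 = −2.5 log₁₀(F_S1070/F_S9401) = −2.5 log₁₀(8.00) = −2.5 × (0.903) = -2.258.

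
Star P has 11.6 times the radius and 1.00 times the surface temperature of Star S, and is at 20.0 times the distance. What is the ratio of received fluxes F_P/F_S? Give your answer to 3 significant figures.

L_P/L_S = (R_P/R_S)²(T_P/T_S)⁴ = (11.6)² × (1.00)⁴ = 134.6.
F_P/F_S = (L_P/L_S)/(d_P/d_S)² = 134.6 / (20.0)² = 0.3364.

0.336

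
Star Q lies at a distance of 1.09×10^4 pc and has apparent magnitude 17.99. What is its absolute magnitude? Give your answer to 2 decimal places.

M = m − 5 log₁₀(d/10 pc) = 17.99 − 5 log₁₀(1.09×10^4/10)
  = 17.99 − 5 × 3.037 = 17.99 − 15.19 = 2.80.

2.80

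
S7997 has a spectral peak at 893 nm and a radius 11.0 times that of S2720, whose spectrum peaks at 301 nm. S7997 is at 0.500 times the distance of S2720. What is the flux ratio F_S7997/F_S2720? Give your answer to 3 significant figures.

Wien's law: T_S7997/T_S2720 = λ_S2720/λ_S7997 = 301/893 = 0.3371.
L_S7997/L_S2720 = (R_S7997/R_S2720)²(T_S7997/T_S2720)⁴ = (11.0)²(0.3371)⁴ = 1.562.
F_S7997/F_S2720 = (L_S7997/L_S2720)/(d_S7997/d_S2720)² = 1.562/(0.500)² = 6.247.

6.25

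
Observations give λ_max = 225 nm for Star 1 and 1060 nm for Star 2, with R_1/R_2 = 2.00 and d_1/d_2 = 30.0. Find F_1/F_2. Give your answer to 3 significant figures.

2.19

Wien's law: T_1/T_2 = λ_2/λ_1 = 1060/225 = 4.711.
L_1/L_2 = (R_1/R_2)²(T_1/T_2)⁴ = (2.00)²(4.711)⁴ = 1970.
F_1/F_2 = (L_1/L_2)/(d_1/d_2)² = 1970/(30.0)² = 2.189.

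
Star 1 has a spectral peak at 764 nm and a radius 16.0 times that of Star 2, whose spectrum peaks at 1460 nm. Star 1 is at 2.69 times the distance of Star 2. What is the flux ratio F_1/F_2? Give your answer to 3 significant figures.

472

Wien's law: T_1/T_2 = λ_2/λ_1 = 1460/764 = 1.911.
L_1/L_2 = (R_1/R_2)²(T_1/T_2)⁴ = (16.0)²(1.911)⁴ = 3414.
F_1/F_2 = (L_1/L_2)/(d_1/d_2)² = 3414/(2.69)² = 471.8.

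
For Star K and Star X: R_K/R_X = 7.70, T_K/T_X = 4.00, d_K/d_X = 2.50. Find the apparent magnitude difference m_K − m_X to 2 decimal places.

-8.46

L_K/L_X = (7.70)²(4.00)⁴ = 1.518×10^4.
F_K/F_X = (L_K/L_X)/(d_K/d_X)² = 1.518×10^4/6.250 = 2429.
m_K − m_X = −2.5 log₁₀(2429) = -8.46.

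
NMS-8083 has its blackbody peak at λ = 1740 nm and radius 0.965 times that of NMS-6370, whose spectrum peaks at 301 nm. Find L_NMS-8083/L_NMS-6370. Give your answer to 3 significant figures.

Wien's law gives T ∝ 1/λ_max, so T_NMS-8083/T_NMS-6370 = λ_NMS-6370/λ_NMS-8083 = 301/1740 = 0.1730.
Then L ∝ R²T⁴ gives L_NMS-8083/L_NMS-6370 = (0.965)² × (0.1730)⁴ = 0.9312 × 8.955×10^-4 = 8.339×10^-4.

8.34×10^-4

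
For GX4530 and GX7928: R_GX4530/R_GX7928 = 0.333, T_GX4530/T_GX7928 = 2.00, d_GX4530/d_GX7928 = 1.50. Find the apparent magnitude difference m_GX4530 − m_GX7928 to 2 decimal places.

L_GX4530/L_GX7928 = (0.333)²(2.00)⁴ = 1.774.
F_GX4530/F_GX7928 = (L_GX4530/L_GX7928)/(d_GX4530/d_GX7928)² = 1.774/2.250 = 0.7885.
m_GX4530 − m_GX7928 = −2.5 log₁₀(0.7885) = 0.26.

0.26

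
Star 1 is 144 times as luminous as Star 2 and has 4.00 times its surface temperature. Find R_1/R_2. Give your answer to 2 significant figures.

0.75

L ∝ R²T⁴ gives R ∝ √L / T², so
R_1/R_2 = √(144) / (4.00)² = 12.00 / 16.00 = 0.7500.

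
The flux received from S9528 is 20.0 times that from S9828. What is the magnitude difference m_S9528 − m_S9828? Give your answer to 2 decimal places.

-3.25

m_S9528 − m_S9828 = −2.5 log₁₀(F_S9528/F_S9828) = −2.5 log₁₀(20.0) = −2.5 × (1.301) = -3.253.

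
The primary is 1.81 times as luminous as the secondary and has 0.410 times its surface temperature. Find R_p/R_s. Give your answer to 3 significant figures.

L ∝ R²T⁴ gives R ∝ √L / T², so
R_p/R_s = √(1.81) / (0.410)² = 1.345 / 0.1681 = 8.003.

8.00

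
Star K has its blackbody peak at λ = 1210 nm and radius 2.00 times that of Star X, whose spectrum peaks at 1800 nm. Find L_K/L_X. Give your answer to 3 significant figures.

19.6

Wien's law gives T ∝ 1/λ_max, so T_K/T_X = λ_X/λ_K = 1800/1210 = 1.488.
Then L ∝ R²T⁴ gives L_K/L_X = (2.00)² × (1.488)⁴ = 4.000 × 4.897 = 19.59.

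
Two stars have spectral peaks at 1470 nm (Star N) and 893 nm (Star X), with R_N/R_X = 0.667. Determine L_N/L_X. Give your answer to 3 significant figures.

0.0606

Wien's law gives T ∝ 1/λ_max, so T_N/T_X = λ_X/λ_N = 893/1470 = 0.6075.
Then L ∝ R²T⁴ gives L_N/L_X = (0.667)² × (0.6075)⁴ = 0.4449 × 0.1362 = 0.06059.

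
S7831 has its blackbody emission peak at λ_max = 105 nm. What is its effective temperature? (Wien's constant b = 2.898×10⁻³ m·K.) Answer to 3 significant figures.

T = b/λ_max = 2.898×10⁻³ / (105×10⁻⁹) = 2.760×10^4 K.

2.76×10^4 K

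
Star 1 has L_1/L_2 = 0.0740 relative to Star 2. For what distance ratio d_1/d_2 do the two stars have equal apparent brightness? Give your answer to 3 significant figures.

Equal flux requires L_1/d_1² = L_2/d_2², so d_1/d_2 = √(L_1/L_2)
= √(0.0740) = 0.2720.

0.272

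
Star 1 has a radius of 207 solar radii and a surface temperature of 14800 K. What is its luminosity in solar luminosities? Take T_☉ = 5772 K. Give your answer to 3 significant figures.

L/L_☉ = (R/R_☉)² (T/T_☉)⁴ = (207)² × (14800/5772)⁴
       = 4.285×10^4 × (2.564)⁴ = 4.285×10^4 × 43.23 = 1.852×10^6.

1.85×10^6 solar luminosities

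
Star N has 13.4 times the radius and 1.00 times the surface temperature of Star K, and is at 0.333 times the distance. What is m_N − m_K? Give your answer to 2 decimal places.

L_N/L_K = (13.4)²(1.00)⁴ = 179.6.
F_N/F_K = (L_N/L_K)/(d_N/d_K)² = 179.6/0.1109 = 1619.
m_N − m_K = −2.5 log₁₀(1619) = -8.02.

-8.02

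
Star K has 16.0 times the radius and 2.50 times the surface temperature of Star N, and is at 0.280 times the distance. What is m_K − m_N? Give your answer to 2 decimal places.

L_K/L_N = (16.0)²(2.50)⁴ = 1.000×10^4.
F_K/F_N = (L_K/L_N)/(d_K/d_N)² = 1.000×10^4/0.07840 = 1.276×10^5.
m_K − m_N = −2.5 log₁₀(1.276×10^5) = -12.76.

-12.76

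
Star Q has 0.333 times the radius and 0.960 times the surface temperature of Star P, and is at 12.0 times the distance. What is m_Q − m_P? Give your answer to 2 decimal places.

7.96

L_Q/L_P = (0.333)²(0.960)⁴ = 0.09418.
F_Q/F_P = (L_Q/L_P)/(d_Q/d_P)² = 0.09418/144.0 = 6.540×10^-4.
m_Q − m_P = −2.5 log₁₀(6.540×10^-4) = 7.96.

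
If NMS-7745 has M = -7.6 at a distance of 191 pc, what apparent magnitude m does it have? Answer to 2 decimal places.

m = M + 5 log₁₀(d/10 pc) = -7.6 + 5 log₁₀(191/10)
  = -7.6 + 5 × 1.281 = -7.6 + 6.41 = -1.19.

-1.19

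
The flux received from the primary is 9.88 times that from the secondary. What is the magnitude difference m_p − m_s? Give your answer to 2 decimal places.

-2.49

m_p − m_s = −2.5 log₁₀(F_p/F_s) = −2.5 log₁₀(9.88) = −2.5 × (0.995) = -2.487.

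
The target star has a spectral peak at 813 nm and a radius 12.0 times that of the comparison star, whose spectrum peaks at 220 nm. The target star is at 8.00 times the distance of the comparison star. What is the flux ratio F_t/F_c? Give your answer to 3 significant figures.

0.0121

Wien's law: T_t/T_c = λ_c/λ_t = 220/813 = 0.2706.
L_t/L_c = (R_t/R_c)²(T_t/T_c)⁴ = (12.0)²(0.2706)⁴ = 0.7721.
F_t/F_c = (L_t/L_c)/(d_t/d_c)² = 0.7721/(8.00)² = 0.01206.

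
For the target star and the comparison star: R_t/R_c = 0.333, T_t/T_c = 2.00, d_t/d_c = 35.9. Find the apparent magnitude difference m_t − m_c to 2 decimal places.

7.15

L_t/L_c = (0.333)²(2.00)⁴ = 1.774.
F_t/F_c = (L_t/L_c)/(d_t/d_c)² = 1.774/1289 = 0.001377.
m_t − m_c = −2.5 log₁₀(0.001377) = 7.15.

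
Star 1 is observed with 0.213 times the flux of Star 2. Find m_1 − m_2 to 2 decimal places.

m_1 − m_2 = −2.5 log₁₀(F_1/F_2) = −2.5 log₁₀(0.213) = −2.5 × (-0.672) = 1.679.

1.68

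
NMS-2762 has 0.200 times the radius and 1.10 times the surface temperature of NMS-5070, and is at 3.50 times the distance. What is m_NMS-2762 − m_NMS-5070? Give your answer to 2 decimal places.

L_NMS-2762/L_NMS-5070 = (0.200)²(1.10)⁴ = 0.05856.
F_NMS-2762/F_NMS-5070 = (L_NMS-2762/L_NMS-5070)/(d_NMS-2762/d_NMS-5070)² = 0.05856/12.25 = 0.004781.
m_NMS-2762 − m_NMS-5070 = −2.5 log₁₀(0.004781) = 5.80.

5.80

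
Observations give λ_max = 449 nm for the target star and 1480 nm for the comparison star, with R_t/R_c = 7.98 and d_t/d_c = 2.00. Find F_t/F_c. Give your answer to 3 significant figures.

Wien's law: T_t/T_c = λ_c/λ_t = 1480/449 = 3.296.
L_t/L_c = (R_t/R_c)²(T_t/T_c)⁴ = (7.98)²(3.296)⁴ = 7517.
F_t/F_c = (L_t/L_c)/(d_t/d_c)² = 7517/(2.00)² = 1879.

1.88×10^3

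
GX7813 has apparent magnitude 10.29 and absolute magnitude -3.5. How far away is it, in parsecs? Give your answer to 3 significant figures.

5.73×10^3 pc

m − M = 5 log₁₀(d/10 pc)
10.29 − (-3.5) = 13.79 = 5 log₁₀(d/10)
d = 10 × 10^(13.79/5) = 10 × 10^2.758 = 5728 pc.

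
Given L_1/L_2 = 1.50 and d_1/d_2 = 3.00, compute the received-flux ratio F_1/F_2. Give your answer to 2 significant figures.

F = L/(4πd²), so F_1/F_2 = (L_1/L_2) / (d_1/d_2)²
= 1.50 / (3.00)² = 1.50 / 9.000 = 0.1667.

0.17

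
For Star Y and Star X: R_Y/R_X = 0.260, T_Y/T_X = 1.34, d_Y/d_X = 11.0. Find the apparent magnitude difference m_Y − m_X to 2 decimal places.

L_Y/L_X = (0.260)²(1.34)⁴ = 0.2180.
F_Y/F_X = (L_Y/L_X)/(d_Y/d_X)² = 0.2180/121.0 = 0.001801.
m_Y − m_X = −2.5 log₁₀(0.001801) = 6.86.

6.86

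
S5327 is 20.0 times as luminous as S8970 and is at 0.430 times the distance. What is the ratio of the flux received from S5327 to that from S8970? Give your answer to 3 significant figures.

F = L/(4πd²), so F_S5327/F_S8970 = (L_S5327/L_S8970) / (d_S5327/d_S8970)²
= 20.0 / (0.430)² = 20.0 / 0.1849 = 108.2.

108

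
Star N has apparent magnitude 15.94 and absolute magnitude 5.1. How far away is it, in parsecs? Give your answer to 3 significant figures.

1.47×10^3 pc

m − M = 5 log₁₀(d/10 pc)
15.94 − (5.1) = 10.84 = 5 log₁₀(d/10)
d = 10 × 10^(10.84/5) = 10 × 10^2.168 = 1472 pc.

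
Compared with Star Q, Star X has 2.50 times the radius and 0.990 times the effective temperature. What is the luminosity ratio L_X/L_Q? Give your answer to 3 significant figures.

6.00

From the Stefan–Boltzmann law, L ∝ R²T⁴, so
L_X/L_Q = (R_X/R_Q)² (T_X/T_Q)⁴ = (2.50)² × (0.990)⁴ = 6.250 × 0.9606 = 6.004.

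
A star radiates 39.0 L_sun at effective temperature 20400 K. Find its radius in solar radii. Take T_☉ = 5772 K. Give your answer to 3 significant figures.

0.500 solar radii

R/R_☉ = √(L/L_☉) / (T/T_☉)² = √(39.0) / (3.534)²
       = 6.245 / 12.49 = 0.4999.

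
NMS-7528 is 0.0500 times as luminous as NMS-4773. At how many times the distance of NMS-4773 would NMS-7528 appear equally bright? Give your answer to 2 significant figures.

Equal flux requires L_NMS-7528/d_NMS-7528² = L_NMS-4773/d_NMS-4773², so d_NMS-7528/d_NMS-4773 = √(L_NMS-7528/L_NMS-4773)
= √(0.0500) = 0.2236.

0.22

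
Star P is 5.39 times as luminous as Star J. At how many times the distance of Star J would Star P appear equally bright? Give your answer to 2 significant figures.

2.3

Equal flux requires L_P/d_P² = L_J/d_J², so d_P/d_J = √(L_P/L_J)
= √(5.39) = 2.322.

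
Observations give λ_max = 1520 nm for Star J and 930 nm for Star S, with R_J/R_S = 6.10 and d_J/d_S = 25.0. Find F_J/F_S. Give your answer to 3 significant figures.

Wien's law: T_J/T_S = λ_S/λ_J = 930/1520 = 0.6118.
L_J/L_S = (R_J/R_S)²(T_J/T_S)⁴ = (6.10)²(0.6118)⁴ = 5.215.
F_J/F_S = (L_J/L_S)/(d_J/d_S)² = 5.215/(25.0)² = 0.008343.

0.00834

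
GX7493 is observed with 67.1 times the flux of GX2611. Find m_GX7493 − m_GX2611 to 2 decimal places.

m_GX7493 − m_GX2611 = −2.5 log₁₀(F_GX7493/F_GX2611) = −2.5 log₁₀(67.1) = −2.5 × (1.827) = -4.567.

-4.57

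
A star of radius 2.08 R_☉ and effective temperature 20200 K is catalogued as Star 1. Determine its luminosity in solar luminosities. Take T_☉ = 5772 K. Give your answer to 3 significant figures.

L/L_☉ = (R/R_☉)² (T/T_☉)⁴ = (2.08)² × (20200/5772)⁴
       = 4.326 × (3.500)⁴ = 4.326 × 150.0 = 649.0.

649 solar luminosities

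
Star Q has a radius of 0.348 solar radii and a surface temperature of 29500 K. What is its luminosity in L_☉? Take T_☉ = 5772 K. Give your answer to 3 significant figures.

L/L_☉ = (R/R_☉)² (T/T_☉)⁴ = (0.348)² × (29500/5772)⁴
       = 0.1211 × (5.111)⁴ = 0.1211 × 682.3 = 82.63.

82.6 L_☉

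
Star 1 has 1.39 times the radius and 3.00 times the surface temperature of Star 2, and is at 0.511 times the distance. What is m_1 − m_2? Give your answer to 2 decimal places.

L_1/L_2 = (1.39)²(3.00)⁴ = 156.5.
F_1/F_2 = (L_1/L_2)/(d_1/d_2)² = 156.5/0.2611 = 599.3.
m_1 − m_2 = −2.5 log₁₀(599.3) = -6.94.

-6.94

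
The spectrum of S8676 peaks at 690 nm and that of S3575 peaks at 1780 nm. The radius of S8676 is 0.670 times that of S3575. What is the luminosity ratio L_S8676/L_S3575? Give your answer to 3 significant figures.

19.9

Wien's law gives T ∝ 1/λ_max, so T_S8676/T_S3575 = λ_S3575/λ_S8676 = 1780/690 = 2.580.
Then L ∝ R²T⁴ gives L_S8676/L_S3575 = (0.670)² × (2.580)⁴ = 0.4489 × 44.29 = 19.88.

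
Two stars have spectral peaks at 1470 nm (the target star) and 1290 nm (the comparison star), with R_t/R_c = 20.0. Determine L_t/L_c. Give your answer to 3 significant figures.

Wien's law gives T ∝ 1/λ_max, so T_t/T_c = λ_c/λ_t = 1290/1470 = 0.8776.
Then L ∝ R²T⁴ gives L_t/L_c = (20.0)² × (0.8776)⁴ = 400.0 × 0.5930 = 237.2.

237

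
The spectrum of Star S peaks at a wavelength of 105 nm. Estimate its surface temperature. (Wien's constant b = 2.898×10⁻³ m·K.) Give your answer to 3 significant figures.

2.76×10^4 K

T = b/λ_max = 2.898×10⁻³ / (105×10⁻⁹) = 2.760×10^4 K.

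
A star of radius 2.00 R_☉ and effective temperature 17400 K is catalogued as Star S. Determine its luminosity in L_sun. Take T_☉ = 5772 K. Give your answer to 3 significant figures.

L/L_☉ = (R/R_☉)² (T/T_☉)⁴ = (2.00)² × (17400/5772)⁴
       = 4.000 × (3.015)⁴ = 4.000 × 82.58 = 330.3.

330 L_sun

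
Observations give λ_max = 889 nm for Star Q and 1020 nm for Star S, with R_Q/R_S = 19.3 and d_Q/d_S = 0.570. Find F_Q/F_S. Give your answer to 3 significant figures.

Wien's law: T_Q/T_S = λ_S/λ_Q = 1020/889 = 1.147.
L_Q/L_S = (R_Q/R_S)²(T_Q/T_S)⁴ = (19.3)²(1.147)⁴ = 645.5.
F_Q/F_S = (L_Q/L_S)/(d_Q/d_S)² = 645.5/(0.570)² = 1987.

1.99×10^3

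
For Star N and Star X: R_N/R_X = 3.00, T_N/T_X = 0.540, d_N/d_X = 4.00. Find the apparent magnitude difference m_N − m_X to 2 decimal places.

L_N/L_X = (3.00)²(0.540)⁴ = 0.7653.
F_N/F_X = (L_N/L_X)/(d_N/d_X)² = 0.7653/16.00 = 0.04783.
m_N − m_X = −2.5 log₁₀(0.04783) = 3.30.

3.30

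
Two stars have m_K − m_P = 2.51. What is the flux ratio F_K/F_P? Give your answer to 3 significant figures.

F_K/F_P = 10^(−(m_K − m_P)/2.5) = 10^(-2.51/2.5) = 10^-1.004 = 0.09908.

0.0991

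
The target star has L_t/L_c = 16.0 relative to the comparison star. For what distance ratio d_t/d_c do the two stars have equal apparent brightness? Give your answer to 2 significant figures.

Equal flux requires L_t/d_t² = L_c/d_c², so d_t/d_c = √(L_t/L_c)
= √(16.0) = 4.000.

4.0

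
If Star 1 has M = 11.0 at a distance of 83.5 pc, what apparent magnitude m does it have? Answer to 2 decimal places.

15.61

m = M + 5 log₁₀(d/10 pc) = 11.0 + 5 log₁₀(83.5/10)
  = 11.0 + 5 × 0.922 = 11.0 + 4.61 = 15.61.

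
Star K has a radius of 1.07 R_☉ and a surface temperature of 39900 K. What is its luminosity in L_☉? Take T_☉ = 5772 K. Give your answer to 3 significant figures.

L/L_☉ = (R/R_☉)² (T/T_☉)⁴ = (1.07)² × (39900/5772)⁴
       = 1.145 × (6.913)⁴ = 1.145 × 2283 = 2614.

2.61×10^3 L_☉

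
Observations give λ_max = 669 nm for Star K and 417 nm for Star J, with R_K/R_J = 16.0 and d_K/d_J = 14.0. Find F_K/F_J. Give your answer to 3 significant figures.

0.197

Wien's law: T_K/T_J = λ_J/λ_K = 417/669 = 0.6233.
L_K/L_J = (R_K/R_J)²(T_K/T_J)⁴ = (16.0)²(0.6233)⁴ = 38.64.
F_K/F_J = (L_K/L_J)/(d_K/d_J)² = 38.64/(14.0)² = 0.1972.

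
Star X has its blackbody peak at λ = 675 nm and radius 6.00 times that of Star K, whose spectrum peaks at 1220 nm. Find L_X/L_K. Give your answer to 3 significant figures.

Wien's law gives T ∝ 1/λ_max, so T_X/T_K = λ_K/λ_X = 1220/675 = 1.807.
Then L ∝ R²T⁴ gives L_X/L_K = (6.00)² × (1.807)⁴ = 36.00 × 10.67 = 384.2.

384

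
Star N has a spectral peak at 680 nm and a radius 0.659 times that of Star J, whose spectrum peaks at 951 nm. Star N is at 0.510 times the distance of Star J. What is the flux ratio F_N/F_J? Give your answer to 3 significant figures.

Wien's law: T_N/T_J = λ_J/λ_N = 951/680 = 1.399.
L_N/L_J = (R_N/R_J)²(T_N/T_J)⁴ = (0.659)²(1.399)⁴ = 1.661.
F_N/F_J = (L_N/L_J)/(d_N/d_J)² = 1.661/(0.510)² = 6.387.

6.39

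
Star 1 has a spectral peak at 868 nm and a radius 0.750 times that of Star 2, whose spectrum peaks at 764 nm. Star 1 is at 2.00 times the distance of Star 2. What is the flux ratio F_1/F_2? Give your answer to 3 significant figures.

0.0844

Wien's law: T_1/T_2 = λ_2/λ_1 = 764/868 = 0.8802.
L_1/L_2 = (R_1/R_2)²(T_1/T_2)⁴ = (0.750)²(0.8802)⁴ = 0.3376.
F_1/F_2 = (L_1/L_2)/(d_1/d_2)² = 0.3376/(2.00)² = 0.08440.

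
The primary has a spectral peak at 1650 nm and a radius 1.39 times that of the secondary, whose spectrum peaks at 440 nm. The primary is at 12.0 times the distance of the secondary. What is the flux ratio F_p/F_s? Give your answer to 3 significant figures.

Wien's law: T_p/T_s = λ_s/λ_p = 440/1650 = 0.2667.
L_p/L_s = (R_p/R_s)²(T_p/T_s)⁴ = (1.39)²(0.2667)⁴ = 0.009770.
F_p/F_s = (L_p/L_s)/(d_p/d_s)² = 0.009770/(12.0)² = 6.785×10^-5.

6.78×10^-5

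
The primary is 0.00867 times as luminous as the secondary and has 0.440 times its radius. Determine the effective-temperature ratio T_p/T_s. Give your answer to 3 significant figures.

0.460

L ∝ R²T⁴ gives T ∝ (L/R²)^(1/4), so
T_p/T_s = (0.00867 / 0.440²)^(1/4) = (0.04478)^(1/4) = 0.4600.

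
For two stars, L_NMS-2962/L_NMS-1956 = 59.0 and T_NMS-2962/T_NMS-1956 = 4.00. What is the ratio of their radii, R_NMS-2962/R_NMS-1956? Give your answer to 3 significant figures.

L ∝ R²T⁴ gives R ∝ √L / T², so
R_NMS-2962/R_NMS-1956 = √(59.0) / (4.00)² = 7.681 / 16.00 = 0.4801.

0.480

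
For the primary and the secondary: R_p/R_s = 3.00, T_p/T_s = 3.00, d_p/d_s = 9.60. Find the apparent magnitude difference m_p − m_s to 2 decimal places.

-2.25

L_p/L_s = (3.00)²(3.00)⁴ = 729.0.
F_p/F_s = (L_p/L_s)/(d_p/d_s)² = 729.0/92.16 = 7.910.
m_p − m_s = −2.5 log₁₀(7.910) = -2.25.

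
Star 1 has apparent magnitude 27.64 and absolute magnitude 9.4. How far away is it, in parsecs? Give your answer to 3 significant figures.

m − M = 5 log₁₀(d/10 pc)
27.64 − (9.4) = 18.24 = 5 log₁₀(d/10)
d = 10 × 10^(18.24/5) = 10 × 10^3.648 = 4.446×10^4 pc.

4.45×10^4 pc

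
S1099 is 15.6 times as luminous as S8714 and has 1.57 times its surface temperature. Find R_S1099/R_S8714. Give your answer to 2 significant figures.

1.6

L ∝ R²T⁴ gives R ∝ √L / T², so
R_S1099/R_S8714 = √(15.6) / (1.57)² = 3.950 / 2.465 = 1.602.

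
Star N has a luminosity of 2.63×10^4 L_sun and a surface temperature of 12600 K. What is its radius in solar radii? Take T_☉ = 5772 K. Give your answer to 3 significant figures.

34.0 solar radii

R/R_☉ = √(L/L_☉) / (T/T_☉)² = √(2.63×10^4) / (2.183)²
       = 162.2 / 4.765 = 34.03.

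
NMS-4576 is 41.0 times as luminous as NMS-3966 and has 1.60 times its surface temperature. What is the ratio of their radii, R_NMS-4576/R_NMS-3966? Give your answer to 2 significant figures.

L ∝ R²T⁴ gives R ∝ √L / T², so
R_NMS-4576/R_NMS-3966 = √(41.0) / (1.60)² = 6.403 / 2.560 = 2.501.

2.5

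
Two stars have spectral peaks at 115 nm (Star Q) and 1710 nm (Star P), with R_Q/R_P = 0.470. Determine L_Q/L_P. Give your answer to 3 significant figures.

Wien's law gives T ∝ 1/λ_max, so T_Q/T_P = λ_P/λ_Q = 1710/115 = 14.87.
Then L ∝ R²T⁴ gives L_Q/L_P = (0.470)² × (14.87)⁴ = 0.2209 × 4.889×10^4 = 1.080×10^4.

1.08×10^4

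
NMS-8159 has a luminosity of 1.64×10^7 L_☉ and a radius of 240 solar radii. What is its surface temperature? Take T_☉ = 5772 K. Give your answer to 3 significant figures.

2.37×10^4 K

T/T_☉ = (L/L_☉)^(1/4) / (R/R_☉)^(1/2)
T = 5772 × (1.64×10^7)^(1/4) / √(240) = 5772 × 63.64 / 15.49 = 2.371×10^4 K.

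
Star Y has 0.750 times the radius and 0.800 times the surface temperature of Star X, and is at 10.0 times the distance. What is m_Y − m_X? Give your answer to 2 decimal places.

L_Y/L_X = (0.750)²(0.800)⁴ = 0.2304.
F_Y/F_X = (L_Y/L_X)/(d_Y/d_X)² = 0.2304/100.0 = 0.002304.
m_Y − m_X = −2.5 log₁₀(0.002304) = 6.59.

6.59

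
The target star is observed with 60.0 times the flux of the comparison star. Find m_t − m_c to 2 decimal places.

-4.45

m_t − m_c = −2.5 log₁₀(F_t/F_c) = −2.5 log₁₀(60.0) = −2.5 × (1.778) = -4.445.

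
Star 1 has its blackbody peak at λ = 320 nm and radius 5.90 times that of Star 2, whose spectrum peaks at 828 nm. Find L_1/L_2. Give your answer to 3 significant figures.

1.56×10^3

Wien's law gives T ∝ 1/λ_max, so T_1/T_2 = λ_2/λ_1 = 828/320 = 2.587.
Then L ∝ R²T⁴ gives L_1/L_2 = (5.90)² × (2.587)⁴ = 34.81 × 44.83 = 1560.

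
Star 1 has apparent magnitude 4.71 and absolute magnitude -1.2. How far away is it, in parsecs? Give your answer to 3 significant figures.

152 pc

m − M = 5 log₁₀(d/10 pc)
4.71 − (-1.2) = 5.91 = 5 log₁₀(d/10)
d = 10 × 10^(5.91/5) = 10 × 10^1.182 = 152.1 pc.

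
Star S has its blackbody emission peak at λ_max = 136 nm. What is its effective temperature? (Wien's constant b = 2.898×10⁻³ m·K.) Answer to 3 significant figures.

T = b/λ_max = 2.898×10⁻³ / (136×10⁻⁹) = 2.131×10^4 K.

2.13×10^4 K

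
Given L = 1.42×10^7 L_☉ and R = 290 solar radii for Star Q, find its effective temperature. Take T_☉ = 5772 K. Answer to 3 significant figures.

2.08×10^4 K

T/T_☉ = (L/L_☉)^(1/4) / (R/R_☉)^(1/2)
T = 5772 × (1.42×10^7)^(1/4) / √(290) = 5772 × 61.39 / 17.03 = 2.081×10^4 K.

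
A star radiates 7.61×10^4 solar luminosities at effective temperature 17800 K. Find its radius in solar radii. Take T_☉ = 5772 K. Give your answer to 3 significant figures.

R/R_☉ = √(L/L_☉) / (T/T_☉)² = √(7.61×10^4) / (3.084)²
       = 275.9 / 9.510 = 29.01.

29.0 solar radii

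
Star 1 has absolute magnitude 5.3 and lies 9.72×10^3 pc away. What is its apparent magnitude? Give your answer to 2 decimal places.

20.24

m = M + 5 log₁₀(d/10 pc) = 5.3 + 5 log₁₀(9.72×10^3/10)
  = 5.3 + 5 × 2.988 = 5.3 + 14.94 = 20.24.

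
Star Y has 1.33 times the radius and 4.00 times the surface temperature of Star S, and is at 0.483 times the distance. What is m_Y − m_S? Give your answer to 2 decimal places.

-8.22

L_Y/L_S = (1.33)²(4.00)⁴ = 452.8.
F_Y/F_S = (L_Y/L_S)/(d_Y/d_S)² = 452.8/0.2333 = 1941.
m_Y − m_S = −2.5 log₁₀(1941) = -8.22.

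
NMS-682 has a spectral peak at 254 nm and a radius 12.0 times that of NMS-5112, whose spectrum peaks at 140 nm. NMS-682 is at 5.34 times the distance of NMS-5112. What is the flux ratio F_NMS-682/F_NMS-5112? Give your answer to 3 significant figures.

0.466

Wien's law: T_NMS-682/T_NMS-5112 = λ_NMS-5112/λ_NMS-682 = 140/254 = 0.5512.
L_NMS-682/L_NMS-5112 = (R_NMS-682/R_NMS-5112)²(T_NMS-682/T_NMS-5112)⁴ = (12.0)²(0.5512)⁴ = 13.29.
F_NMS-682/F_NMS-5112 = (L_NMS-682/L_NMS-5112)/(d_NMS-682/d_NMS-5112)² = 13.29/(5.34)² = 0.4661.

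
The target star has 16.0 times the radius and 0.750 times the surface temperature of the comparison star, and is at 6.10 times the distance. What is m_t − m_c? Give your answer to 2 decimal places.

L_t/L_c = (16.0)²(0.750)⁴ = 81.00.
F_t/F_c = (L_t/L_c)/(d_t/d_c)² = 81.00/37.21 = 2.177.
m_t − m_c = −2.5 log₁₀(2.177) = -0.84.

-0.84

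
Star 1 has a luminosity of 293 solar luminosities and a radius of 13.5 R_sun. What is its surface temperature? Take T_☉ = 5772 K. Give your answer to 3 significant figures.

T/T_☉ = (L/L_☉)^(1/4) / (R/R_☉)^(1/2)
T = 5772 × (293)^(1/4) / √(13.5) = 5772 × 4.137 / 3.674 = 6499 K.

6.50×10^3 K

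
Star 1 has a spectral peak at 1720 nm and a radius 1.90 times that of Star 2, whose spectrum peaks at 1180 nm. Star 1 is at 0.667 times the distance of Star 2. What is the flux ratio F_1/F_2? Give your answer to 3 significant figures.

Wien's law: T_1/T_2 = λ_2/λ_1 = 1180/1720 = 0.6860.
L_1/L_2 = (R_1/R_2)²(T_1/T_2)⁴ = (1.90)²(0.6860)⁴ = 0.7997.
F_1/F_2 = (L_1/L_2)/(d_1/d_2)² = 0.7997/(0.667)² = 1.798.

1.80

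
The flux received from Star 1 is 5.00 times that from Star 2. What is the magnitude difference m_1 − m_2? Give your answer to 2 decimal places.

-1.75

m_1 − m_2 = −2.5 log₁₀(F_1/F_2) = −2.5 log₁₀(5.00) = −2.5 × (0.699) = -1.747.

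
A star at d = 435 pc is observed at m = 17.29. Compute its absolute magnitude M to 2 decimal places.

M = m − 5 log₁₀(d/10 pc) = 17.29 − 5 log₁₀(435/10)
  = 17.29 − 5 × 1.638 = 17.29 − 8.19 = 9.10.

9.10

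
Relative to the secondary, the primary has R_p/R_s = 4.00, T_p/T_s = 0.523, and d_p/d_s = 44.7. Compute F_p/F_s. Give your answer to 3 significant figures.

L_p/L_s = (R_p/R_s)²(T_p/T_s)⁴ = (4.00)² × (0.523)⁴ = 1.197.
F_p/F_s = (L_p/L_s)/(d_p/d_s)² = 1.197 / (44.7)² = 5.991×10^-4.

5.99×10^-4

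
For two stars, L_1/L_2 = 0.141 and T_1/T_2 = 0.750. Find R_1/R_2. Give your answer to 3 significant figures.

L ∝ R²T⁴ gives R ∝ √L / T², so
R_1/R_2 = √(0.141) / (0.750)² = 0.3755 / 0.5625 = 0.6676.

0.668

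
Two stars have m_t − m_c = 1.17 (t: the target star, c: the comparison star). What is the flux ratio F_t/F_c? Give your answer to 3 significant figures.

0.340

F_t/F_c = 10^(−(m_t − m_c)/2.5) = 10^(-1.17/2.5) = 10^-0.468 = 0.3404.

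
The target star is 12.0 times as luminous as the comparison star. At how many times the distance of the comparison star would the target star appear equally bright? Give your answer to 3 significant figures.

3.46

Equal flux requires L_t/d_t² = L_c/d_c², so d_t/d_c = √(L_t/L_c)
= √(12.0) = 3.464.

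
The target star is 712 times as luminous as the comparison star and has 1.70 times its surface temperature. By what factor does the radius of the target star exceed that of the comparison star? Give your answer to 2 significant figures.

L ∝ R²T⁴ gives R ∝ √L / T², so
R_t/R_c = √(712) / (1.70)² = 26.68 / 2.890 = 9.233.

9.2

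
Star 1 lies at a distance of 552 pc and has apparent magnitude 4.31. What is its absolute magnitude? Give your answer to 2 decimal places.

-4.40

M = m − 5 log₁₀(d/10 pc) = 4.31 − 5 log₁₀(552/10)
  = 4.31 − 5 × 1.742 = 4.31 − 8.71 = -4.40.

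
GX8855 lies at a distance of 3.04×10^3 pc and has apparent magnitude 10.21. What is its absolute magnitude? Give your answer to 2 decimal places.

-2.20

M = m − 5 log₁₀(d/10 pc) = 10.21 − 5 log₁₀(3.04×10^3/10)
  = 10.21 − 5 × 2.483 = 10.21 − 12.41 = -2.20.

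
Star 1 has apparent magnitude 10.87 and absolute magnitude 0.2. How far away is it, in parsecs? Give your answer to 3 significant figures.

m − M = 5 log₁₀(d/10 pc)
10.87 − (0.2) = 10.67 = 5 log₁₀(d/10)
d = 10 × 10^(10.67/5) = 10 × 10^2.134 = 1361 pc.

1.36×10^3 pc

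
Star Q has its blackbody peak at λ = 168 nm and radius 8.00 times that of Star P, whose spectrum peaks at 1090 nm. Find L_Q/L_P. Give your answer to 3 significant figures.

1.13×10^5

Wien's law gives T ∝ 1/λ_max, so T_Q/T_P = λ_P/λ_Q = 1090/168 = 6.488.
Then L ∝ R²T⁴ gives L_Q/L_P = (8.00)² × (6.488)⁴ = 64.00 × 1772 = 1.134×10^5.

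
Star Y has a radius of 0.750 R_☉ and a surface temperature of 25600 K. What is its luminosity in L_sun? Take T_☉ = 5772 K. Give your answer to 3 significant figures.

218 L_sun

L/L_☉ = (R/R_☉)² (T/T_☉)⁴ = (0.750)² × (25600/5772)⁴
       = 0.5625 × (4.435)⁴ = 0.5625 × 386.9 = 217.7.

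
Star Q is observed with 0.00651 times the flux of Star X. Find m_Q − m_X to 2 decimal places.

m_Q − m_X = −2.5 log₁₀(F_Q/F_X) = −2.5 log₁₀(0.00651) = −2.5 × (-2.186) = 5.466.

5.47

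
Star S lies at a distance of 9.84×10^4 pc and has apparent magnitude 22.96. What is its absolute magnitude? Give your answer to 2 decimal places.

M = m − 5 log₁₀(d/10 pc) = 22.96 − 5 log₁₀(9.84×10^4/10)
  = 22.96 − 5 × 3.993 = 22.96 − 19.96 = 3.00.

3.00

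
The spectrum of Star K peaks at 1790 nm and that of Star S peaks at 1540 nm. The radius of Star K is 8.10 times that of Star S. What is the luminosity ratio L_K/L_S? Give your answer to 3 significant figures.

Wien's law gives T ∝ 1/λ_max, so T_K/T_S = λ_S/λ_K = 1540/1790 = 0.8603.
Then L ∝ R²T⁴ gives L_K/L_S = (8.10)² × (0.8603)⁴ = 65.61 × 0.5479 = 35.95.

35.9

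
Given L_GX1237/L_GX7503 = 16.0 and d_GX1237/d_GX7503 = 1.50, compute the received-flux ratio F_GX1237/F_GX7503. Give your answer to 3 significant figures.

F = L/(4πd²), so F_GX1237/F_GX7503 = (L_GX1237/L_GX7503) / (d_GX1237/d_GX7503)²
= 16.0 / (1.50)² = 16.0 / 2.250 = 7.111.

7.11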